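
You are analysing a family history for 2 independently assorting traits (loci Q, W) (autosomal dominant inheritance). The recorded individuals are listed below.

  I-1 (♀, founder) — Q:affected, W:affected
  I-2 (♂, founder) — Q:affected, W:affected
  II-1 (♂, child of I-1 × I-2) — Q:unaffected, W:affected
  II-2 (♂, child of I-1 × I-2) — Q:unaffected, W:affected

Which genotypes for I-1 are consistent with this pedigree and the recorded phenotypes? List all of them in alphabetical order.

Q/I-1 aff ·: Qq
Q/I-2 aff ·: Qq
Q/II-1 un I-1×I-2: qq
Q/II-2 un I-1×I-2: qq
⇒ Q over [I-1,I-2,II-1,II-2]: 1 consistent
W/I-1 aff ·: Ww|WW
W/I-2 aff ·: Ww|WW
W/II-1 aff I-1×I-2: Ww|WW
W/II-2 aff I-1×I-2: Ww|WW
⇒ W over [I-1,I-2,II-1,II-2]: 13 consistent

I-1 ∈ {Qq WW, Qq Ww}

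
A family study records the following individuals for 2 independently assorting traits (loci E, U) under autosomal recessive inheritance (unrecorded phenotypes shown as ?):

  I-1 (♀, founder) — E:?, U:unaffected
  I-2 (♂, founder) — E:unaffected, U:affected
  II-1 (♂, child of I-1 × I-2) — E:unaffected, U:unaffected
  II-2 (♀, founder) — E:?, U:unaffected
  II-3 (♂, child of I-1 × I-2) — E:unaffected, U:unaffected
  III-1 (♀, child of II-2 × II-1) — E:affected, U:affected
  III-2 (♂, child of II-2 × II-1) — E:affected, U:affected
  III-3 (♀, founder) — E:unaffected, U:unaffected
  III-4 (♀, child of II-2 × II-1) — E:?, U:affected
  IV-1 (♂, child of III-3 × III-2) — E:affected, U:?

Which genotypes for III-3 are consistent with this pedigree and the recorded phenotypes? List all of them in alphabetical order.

III-3 ∈ {Ee UU, Ee Uu}

E/I-1 ? ·: EE|Ee|ee
E/I-2 un ·: EE|Ee
E/II-1 un I-1×I-2: Ee
E/II-2 ? ·: Ee|ee
E/II-3 un I-1×I-2: EE|Ee
E/III-1 aff II-2×II-1: ee
E/III-2 aff II-2×II-1: ee
E/III-3 un ·: Ee
E/III-4 ? II-2×II-1: EE|Ee|ee
E/IV-1 aff III-3×III-2: ee
⇒ E over [I-1,I-2,II-1,II-2,II-3,III-1,III-2,III-3,III-4,IV-1]: 40 consistent
U/I-1 un ·: UU|Uu
U/I-2 aff ·: uu
U/II-1 un I-1×I-2: Uu
U/II-2 un ·: Uu
U/II-3 un I-1×I-2: Uu
U/III-1 aff II-2×II-1: uu
U/III-2 aff II-2×II-1: uu
U/III-3 un ·: UU|Uu
U/III-4 aff II-2×II-1: uu
U/IV-1 ? III-3×III-2: Uu|uu
⇒ U over [I-1,I-2,II-1,II-2,II-3,III-1,III-2,III-3,III-4,IV-1]: 6 consistent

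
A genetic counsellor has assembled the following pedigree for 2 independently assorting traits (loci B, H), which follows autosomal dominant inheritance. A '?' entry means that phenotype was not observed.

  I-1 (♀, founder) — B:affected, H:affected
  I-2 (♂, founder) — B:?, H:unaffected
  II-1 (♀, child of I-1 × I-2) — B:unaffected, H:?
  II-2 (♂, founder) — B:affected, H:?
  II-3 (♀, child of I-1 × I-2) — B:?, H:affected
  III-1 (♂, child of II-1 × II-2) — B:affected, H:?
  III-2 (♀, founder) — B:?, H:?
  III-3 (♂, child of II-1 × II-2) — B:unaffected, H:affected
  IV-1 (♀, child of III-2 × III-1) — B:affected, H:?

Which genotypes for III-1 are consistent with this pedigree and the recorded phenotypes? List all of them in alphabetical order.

III-1 ∈ {Bb HH, Bb Hh, Bb hh}

B/I-1 aff ·: Bb
B/I-2 ? ·: bb|Bb
B/II-1 un I-1×I-2: bb
B/II-2 aff ·: Bb
B/II-3 ? I-1×I-2: bb|Bb|BB
B/III-1 aff II-1×II-2: Bb
B/III-2 ? ·: bb|Bb|BB
B/III-3 un II-1×II-2: bb
B/IV-1 aff III-2×III-1: Bb|BB
⇒ B over [I-1,I-2,II-1,II-2,II-3,III-1,III-2,III-3,IV-1]: 25 consistent
H/I-1 aff ·: Hh|HH
H/I-2 un ·: hh
H/II-1 ? I-1×I-2: hh|Hh
H/II-2 ? ·: hh|Hh|HH
H/II-3 aff I-1×I-2: Hh
H/III-1 ? II-1×II-2: hh|Hh|HH
H/III-2 ? ·: hh|Hh|HH
H/III-3 aff II-1×II-2: Hh|HH
H/IV-1 ? III-2×III-1: hh|Hh|HH
⇒ H over [I-1,I-2,II-1,II-2,II-3,III-1,III-2,III-3,IV-1]: 144 consistent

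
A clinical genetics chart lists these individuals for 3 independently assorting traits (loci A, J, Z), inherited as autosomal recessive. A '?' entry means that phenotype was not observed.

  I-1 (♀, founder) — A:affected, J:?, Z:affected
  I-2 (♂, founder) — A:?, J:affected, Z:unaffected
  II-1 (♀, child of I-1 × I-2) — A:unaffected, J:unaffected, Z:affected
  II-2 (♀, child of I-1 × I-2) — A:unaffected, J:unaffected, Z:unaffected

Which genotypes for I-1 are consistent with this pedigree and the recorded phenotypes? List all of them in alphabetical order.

I-1 ∈ {aa JJ zz, aa Jj zz}

A/I-1 aff ·: aa
A/I-2 ? ·: AA|Aa
A/II-1 un I-1×I-2: Aa
A/II-2 un I-1×I-2: Aa
⇒ A over [I-1,I-2,II-1,II-2]: 2 consistent
J/I-1 ? ·: JJ|Jj
J/I-2 aff ·: jj
J/II-1 un I-1×I-2: Jj
J/II-2 un I-1×I-2: Jj
⇒ J over [I-1,I-2,II-1,II-2]: 2 consistent
Z/I-1 aff ·: zz
Z/I-2 un ·: Zz
Z/II-1 aff I-1×I-2: zz
Z/II-2 un I-1×I-2: Zz
⇒ Z over [I-1,I-2,II-1,II-2]: 1 consistent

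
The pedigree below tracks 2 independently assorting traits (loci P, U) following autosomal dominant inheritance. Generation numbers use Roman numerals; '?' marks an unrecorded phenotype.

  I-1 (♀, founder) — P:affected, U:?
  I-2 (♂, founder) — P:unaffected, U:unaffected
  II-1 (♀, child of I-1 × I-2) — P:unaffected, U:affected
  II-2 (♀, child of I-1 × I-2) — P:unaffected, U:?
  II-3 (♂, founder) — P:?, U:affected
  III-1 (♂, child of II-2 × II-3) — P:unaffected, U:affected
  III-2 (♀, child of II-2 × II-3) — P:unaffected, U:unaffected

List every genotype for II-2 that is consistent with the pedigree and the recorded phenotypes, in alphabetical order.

P/I-1 aff ·: Pp
P/I-2 un ·: pp
P/II-1 un I-1×I-2: pp
P/II-2 un I-1×I-2: pp
P/II-3 ? ·: pp|Pp
P/III-1 un II-2×II-3: pp
P/III-2 un II-2×II-3: pp
⇒ P over [I-1,I-2,II-1,II-2,II-3,III-1,III-2]: 2 consistent
U/I-1 ? ·: Uu|UU
U/I-2 un ·: uu
U/II-1 aff I-1×I-2: Uu
U/II-2 ? I-1×I-2: uu|Uu
U/II-3 aff ·: Uu
U/III-1 aff II-2×II-3: Uu|UU
U/III-2 un II-2×II-3: uu
⇒ U over [I-1,I-2,II-1,II-2,II-3,III-1,III-2]: 5 consistent

II-2 ∈ {pp Uu, pp uu}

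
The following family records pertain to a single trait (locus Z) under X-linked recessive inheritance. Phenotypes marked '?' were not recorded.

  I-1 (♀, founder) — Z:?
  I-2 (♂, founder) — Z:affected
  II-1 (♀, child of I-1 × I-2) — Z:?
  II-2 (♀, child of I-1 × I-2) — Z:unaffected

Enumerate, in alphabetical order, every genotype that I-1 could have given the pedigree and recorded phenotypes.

I-1 ∈ {X^ZX^Z, X^ZX^z}

Z/I-1 ? ·: X^ZX^Z|X^ZX^z
Z/I-2 aff ·: X^zY
Z/II-1 ? I-1×I-2: X^ZX^z|X^zX^z
Z/II-2 un I-1×I-2: X^ZX^z
⇒ Z over [I-1,I-2,II-1,II-2]: 3 consistent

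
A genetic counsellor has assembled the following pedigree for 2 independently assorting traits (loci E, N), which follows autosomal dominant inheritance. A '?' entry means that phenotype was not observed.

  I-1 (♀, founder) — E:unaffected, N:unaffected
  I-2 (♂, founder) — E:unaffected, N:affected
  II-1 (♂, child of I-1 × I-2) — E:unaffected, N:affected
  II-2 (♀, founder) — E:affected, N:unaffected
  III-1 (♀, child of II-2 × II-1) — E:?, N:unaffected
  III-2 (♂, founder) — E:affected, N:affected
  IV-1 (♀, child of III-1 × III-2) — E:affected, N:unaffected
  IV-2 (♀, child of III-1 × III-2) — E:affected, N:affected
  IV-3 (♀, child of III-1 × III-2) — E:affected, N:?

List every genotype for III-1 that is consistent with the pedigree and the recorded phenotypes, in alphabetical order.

III-1 ∈ {Ee nn, ee nn}

E/I-1 un ·: ee
E/I-2 un ·: ee
E/II-1 un I-1×I-2: ee
E/II-2 aff ·: Ee|EE
E/III-1 ? II-2×II-1: ee|Ee
E/III-2 aff ·: Ee|EE
E/IV-1 aff III-1×III-2: Ee|EE
E/IV-2 aff III-1×III-2: Ee|EE
E/IV-3 aff III-1×III-2: Ee|EE
⇒ E over [I-1,I-2,II-1,II-2,III-1,III-2,IV-1,IV-2,IV-3]: 34 consistent
N/I-1 un ·: nn
N/I-2 aff ·: Nn|NN
N/II-1 aff I-1×I-2: Nn
N/II-2 un ·: nn
N/III-1 un II-2×II-1: nn
N/III-2 aff ·: Nn
N/IV-1 un III-1×III-2: nn
N/IV-2 aff III-1×III-2: Nn
N/IV-3 ? III-1×III-2: nn|Nn
⇒ N over [I-1,I-2,II-1,II-2,III-1,III-2,IV-1,IV-2,IV-3]: 4 consistent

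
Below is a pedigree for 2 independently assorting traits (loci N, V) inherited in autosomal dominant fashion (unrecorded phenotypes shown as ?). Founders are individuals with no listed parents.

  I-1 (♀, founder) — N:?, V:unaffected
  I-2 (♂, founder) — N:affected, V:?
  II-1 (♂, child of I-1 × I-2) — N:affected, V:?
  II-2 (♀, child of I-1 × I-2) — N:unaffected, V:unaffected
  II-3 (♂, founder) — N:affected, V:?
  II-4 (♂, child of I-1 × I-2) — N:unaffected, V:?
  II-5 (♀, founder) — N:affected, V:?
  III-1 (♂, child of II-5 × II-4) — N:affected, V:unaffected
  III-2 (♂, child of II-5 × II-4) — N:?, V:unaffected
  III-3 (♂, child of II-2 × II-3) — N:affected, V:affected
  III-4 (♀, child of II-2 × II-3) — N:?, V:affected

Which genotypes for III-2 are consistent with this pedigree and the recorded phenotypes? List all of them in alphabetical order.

III-2 ∈ {Nn vv, nn vv}

N/I-1 ? ·: nn|Nn
N/I-2 aff ·: Nn
N/II-1 aff I-1×I-2: Nn|NN
N/II-2 un I-1×I-2: nn
N/II-3 aff ·: Nn|NN
N/II-4 un I-1×I-2: nn
N/II-5 aff ·: Nn|NN
N/III-1 aff II-5×II-4: Nn
N/III-2 ? II-5×II-4: nn|Nn
N/III-3 aff II-2×II-3: Nn
N/III-4 ? II-2×II-3: nn|Nn
⇒ N over [I-1,I-2,II-1,II-2,II-3,II-4,II-5,III-1,III-2,III-3,III-4]: 27 consistent
V/I-1 un ·: vv
V/I-2 ? ·: vv|Vv
V/II-1 ? I-1×I-2: vv|Vv
V/II-2 un I-1×I-2: vv
V/II-3 ? ·: Vv|VV
V/II-4 ? I-1×I-2: vv|Vv
V/II-5 ? ·: vv|Vv
V/III-1 un II-5×II-4: vv
V/III-2 un II-5×II-4: vv
V/III-3 aff II-2×II-3: Vv
V/III-4 aff II-2×II-3: Vv
⇒ V over [I-1,I-2,II-1,II-2,II-3,II-4,II-5,III-1,III-2,III-3,III-4]: 20 consistent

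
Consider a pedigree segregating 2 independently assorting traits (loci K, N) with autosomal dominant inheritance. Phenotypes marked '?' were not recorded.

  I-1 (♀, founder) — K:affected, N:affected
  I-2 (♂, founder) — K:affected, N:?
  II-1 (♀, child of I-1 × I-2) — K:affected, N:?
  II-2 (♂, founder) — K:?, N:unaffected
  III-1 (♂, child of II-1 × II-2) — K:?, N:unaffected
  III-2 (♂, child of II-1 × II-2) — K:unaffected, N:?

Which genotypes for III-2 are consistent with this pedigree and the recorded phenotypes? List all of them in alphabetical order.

III-2 ∈ {kk Nn, kk nn}

K/I-1 aff ·: Kk|KK
K/I-2 aff ·: Kk|KK
K/II-1 aff I-1×I-2: Kk
K/II-2 ? ·: kk|Kk
K/III-1 ? II-1×II-2: kk|Kk|KK
K/III-2 un II-1×II-2: kk
⇒ K over [I-1,I-2,II-1,II-2,III-1,III-2]: 15 consistent
N/I-1 aff ·: Nn|NN
N/I-2 ? ·: nn|Nn|NN
N/II-1 ? I-1×I-2: nn|Nn
N/II-2 un ·: nn
N/III-1 un II-1×II-2: nn
N/III-2 ? II-1×II-2: nn|Nn
⇒ N over [I-1,I-2,II-1,II-2,III-1,III-2]: 12 consistent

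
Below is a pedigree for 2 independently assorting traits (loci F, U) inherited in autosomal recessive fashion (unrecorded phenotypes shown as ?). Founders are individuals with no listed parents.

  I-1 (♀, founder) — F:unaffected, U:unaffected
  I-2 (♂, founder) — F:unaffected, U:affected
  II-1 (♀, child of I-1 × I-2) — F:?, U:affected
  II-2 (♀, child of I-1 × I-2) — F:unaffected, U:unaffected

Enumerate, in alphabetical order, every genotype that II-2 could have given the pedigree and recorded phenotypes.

F/I-1 un ·: FF|Ff
F/I-2 un ·: FF|Ff
F/II-1 ? I-1×I-2: FF|Ff|ff
F/II-2 un I-1×I-2: FF|Ff
⇒ F over [I-1,I-2,II-1,II-2]: 15 consistent
U/I-1 un ·: Uu
U/I-2 aff ·: uu
U/II-1 aff I-1×I-2: uu
U/II-2 un I-1×I-2: Uu
⇒ U over [I-1,I-2,II-1,II-2]: 1 consistent

II-2 ∈ {FF Uu, Ff Uu}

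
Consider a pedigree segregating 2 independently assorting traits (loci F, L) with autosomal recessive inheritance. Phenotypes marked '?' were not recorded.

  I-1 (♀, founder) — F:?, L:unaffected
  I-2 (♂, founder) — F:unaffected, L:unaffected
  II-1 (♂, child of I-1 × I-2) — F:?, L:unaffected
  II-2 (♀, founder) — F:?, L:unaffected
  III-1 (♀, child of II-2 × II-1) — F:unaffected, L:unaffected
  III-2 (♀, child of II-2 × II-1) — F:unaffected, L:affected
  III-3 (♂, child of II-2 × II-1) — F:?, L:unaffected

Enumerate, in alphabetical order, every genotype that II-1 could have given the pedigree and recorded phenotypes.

II-1 ∈ {FF Ll, Ff Ll, ff Ll}

F/I-1 ? ·: FF|Ff|ff
F/I-2 un ·: FF|Ff
F/II-1 ? I-1×I-2: FF|Ff|ff
F/II-2 ? ·: FF|Ff|ff
F/III-1 un II-2×II-1: FF|Ff
F/III-2 un II-2×II-1: FF|Ff
F/III-3 ? II-2×II-1: FF|Ff|ff
⇒ F over [I-1,I-2,II-1,II-2,III-1,III-2,III-3]: 156 consistent
L/I-1 un ·: LL|Ll
L/I-2 un ·: LL|Ll
L/II-1 un I-1×I-2: Ll
L/II-2 un ·: Ll
L/III-1 un II-2×II-1: LL|Ll
L/III-2 aff II-2×II-1: ll
L/III-3 un II-2×II-1: LL|Ll
⇒ L over [I-1,I-2,II-1,II-2,III-1,III-2,III-3]: 12 consistent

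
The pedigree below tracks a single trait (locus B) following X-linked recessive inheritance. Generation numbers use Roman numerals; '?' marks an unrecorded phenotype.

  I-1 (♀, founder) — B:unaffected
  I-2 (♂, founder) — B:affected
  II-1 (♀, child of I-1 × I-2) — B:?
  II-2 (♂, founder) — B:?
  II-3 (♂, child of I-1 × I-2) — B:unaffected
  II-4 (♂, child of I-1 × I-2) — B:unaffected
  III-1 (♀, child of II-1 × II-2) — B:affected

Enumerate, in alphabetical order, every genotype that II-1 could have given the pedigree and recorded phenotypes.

B/I-1 un ·: X^BX^B|X^BX^b
B/I-2 aff ·: X^bY
B/II-1 ? I-1×I-2: X^BX^b|X^bX^b
B/II-2 ? ·: X^bY
B/II-3 un I-1×I-2: X^BY
B/II-4 un I-1×I-2: X^BY
B/III-1 aff II-1×II-2: X^bX^b
⇒ B over [I-1,I-2,II-1,II-2,II-3,II-4,III-1]: 3 consistent

II-1 ∈ {X^BX^b, X^bX^b}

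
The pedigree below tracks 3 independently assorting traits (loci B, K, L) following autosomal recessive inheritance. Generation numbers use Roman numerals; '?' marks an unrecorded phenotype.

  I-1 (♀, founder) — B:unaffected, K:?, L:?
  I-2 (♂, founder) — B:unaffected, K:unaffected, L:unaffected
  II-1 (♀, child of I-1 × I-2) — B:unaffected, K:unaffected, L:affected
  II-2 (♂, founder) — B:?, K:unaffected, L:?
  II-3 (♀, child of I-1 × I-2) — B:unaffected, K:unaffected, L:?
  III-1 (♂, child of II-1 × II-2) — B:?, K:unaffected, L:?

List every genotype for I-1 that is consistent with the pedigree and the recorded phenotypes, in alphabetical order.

B/I-1 un ·: BB|Bb
B/I-2 un ·: BB|Bb
B/II-1 un I-1×I-2: BB|Bb
B/II-2 ? ·: BB|Bb|bb
B/II-3 un I-1×I-2: BB|Bb
B/III-1 ? II-1×II-2: BB|Bb|bb
⇒ B over [I-1,I-2,II-1,II-2,II-3,III-1]: 70 consistent
K/I-1 ? ·: KK|Kk|kk
K/I-2 un ·: KK|Kk
K/II-1 un I-1×I-2: KK|Kk
K/II-2 un ·: KK|Kk
K/II-3 un I-1×I-2: KK|Kk
K/III-1 un II-1×II-2: KK|Kk
⇒ K over [I-1,I-2,II-1,II-2,II-3,III-1]: 53 consistent
L/I-1 ? ·: Ll|ll
L/I-2 un ·: Ll
L/II-1 aff I-1×I-2: ll
L/II-2 ? ·: LL|Ll|ll
L/II-3 ? I-1×I-2: LL|Ll|ll
L/III-1 ? II-1×II-2: Ll|ll
⇒ L over [I-1,I-2,II-1,II-2,II-3,III-1]: 20 consistent

I-1 ∈ {BB KK Ll, BB KK ll, BB Kk Ll, BB Kk ll, BB kk Ll, BB kk ll, Bb KK Ll, Bb KK ll, Bb Kk Ll, Bb Kk ll, Bb kk Ll, Bb kk ll}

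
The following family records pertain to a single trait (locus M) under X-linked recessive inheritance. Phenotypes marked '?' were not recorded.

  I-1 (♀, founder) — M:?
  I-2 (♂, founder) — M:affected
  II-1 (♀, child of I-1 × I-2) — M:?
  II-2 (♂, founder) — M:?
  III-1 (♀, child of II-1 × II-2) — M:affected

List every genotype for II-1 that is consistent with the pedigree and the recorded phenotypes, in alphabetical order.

M/I-1 ? ·: X^MX^M|X^MX^m|X^mX^m
M/I-2 aff ·: X^mY
M/II-1 ? I-1×I-2: X^MX^m|X^mX^m
M/II-2 ? ·: X^mY
M/III-1 aff II-1×II-2: X^mX^m
⇒ M over [I-1,I-2,II-1,II-2,III-1]: 4 consistent

II-1 ∈ {X^MX^m, X^mX^m}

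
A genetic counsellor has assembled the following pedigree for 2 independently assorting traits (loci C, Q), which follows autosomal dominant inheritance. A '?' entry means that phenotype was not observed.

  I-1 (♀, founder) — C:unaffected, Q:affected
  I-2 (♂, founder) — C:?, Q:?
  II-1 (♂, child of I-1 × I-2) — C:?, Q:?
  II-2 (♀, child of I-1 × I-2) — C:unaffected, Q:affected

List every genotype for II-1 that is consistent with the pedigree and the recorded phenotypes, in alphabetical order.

II-1 ∈ {Cc QQ, Cc Qq, Cc qq, cc QQ, cc Qq, cc qq}

C/I-1 un ·: cc
C/I-2 ? ·: cc|Cc
C/II-1 ? I-1×I-2: cc|Cc
C/II-2 un I-1×I-2: cc
⇒ C over [I-1,I-2,II-1,II-2]: 3 consistent
Q/I-1 aff ·: Qq|QQ
Q/I-2 ? ·: qq|Qq|QQ
Q/II-1 ? I-1×I-2: qq|Qq|QQ
Q/II-2 aff I-1×I-2: Qq|QQ
⇒ Q over [I-1,I-2,II-1,II-2]: 18 consistent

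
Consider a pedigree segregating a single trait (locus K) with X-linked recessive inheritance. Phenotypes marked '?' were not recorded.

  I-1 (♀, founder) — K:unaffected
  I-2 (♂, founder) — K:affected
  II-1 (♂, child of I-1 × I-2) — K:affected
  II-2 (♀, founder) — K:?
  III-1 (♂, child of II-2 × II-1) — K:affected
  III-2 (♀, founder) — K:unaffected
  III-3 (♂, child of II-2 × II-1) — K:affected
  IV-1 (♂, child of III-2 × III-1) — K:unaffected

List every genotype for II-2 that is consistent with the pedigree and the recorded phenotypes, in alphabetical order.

II-2 ∈ {X^KX^k, X^kX^k}

K/I-1 un ·: X^KX^k
K/I-2 aff ·: X^kY
K/II-1 aff I-1×I-2: X^kY
K/II-2 ? ·: X^KX^k|X^kX^k
K/III-1 aff II-2×II-1: X^kY
K/III-2 un ·: X^KX^K|X^KX^k
K/III-3 aff II-2×II-1: X^kY
K/IV-1 un III-2×III-1: X^KY
⇒ K over [I-1,I-2,II-1,II-2,III-1,III-2,III-3,IV-1]: 4 consistent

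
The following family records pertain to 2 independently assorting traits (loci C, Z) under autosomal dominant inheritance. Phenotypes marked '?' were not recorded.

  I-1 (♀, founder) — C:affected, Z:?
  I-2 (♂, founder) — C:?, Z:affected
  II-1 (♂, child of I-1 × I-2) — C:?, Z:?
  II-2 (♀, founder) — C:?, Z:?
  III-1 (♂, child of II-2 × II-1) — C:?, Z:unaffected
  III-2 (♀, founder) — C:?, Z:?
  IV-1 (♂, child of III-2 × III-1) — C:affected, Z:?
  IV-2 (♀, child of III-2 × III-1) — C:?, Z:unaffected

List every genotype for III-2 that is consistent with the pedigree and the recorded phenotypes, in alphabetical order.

III-2 ∈ {CC Zz, CC zz, Cc Zz, Cc zz, cc Zz, cc zz}

C/I-1 aff ·: Cc|CC
C/I-2 ? ·: cc|Cc|CC
C/II-1 ? I-1×I-2: cc|Cc|CC
C/II-2 ? ·: cc|Cc|CC
C/III-1 ? II-2×II-1: cc|Cc|CC
C/III-2 ? ·: cc|Cc|CC
C/IV-1 aff III-2×III-1: Cc|CC
C/IV-2 ? III-2×III-1: cc|Cc|CC
⇒ C over [I-1,I-2,II-1,II-2,III-1,III-2,IV-1,IV-2]: 474 consistent
Z/I-1 ? ·: zz|Zz|ZZ
Z/I-2 aff ·: Zz|ZZ
Z/II-1 ? I-1×I-2: zz|Zz
Z/II-2 ? ·: zz|Zz
Z/III-1 un II-2×II-1: zz
Z/III-2 ? ·: zz|Zz
Z/IV-1 ? III-2×III-1: zz|Zz
Z/IV-2 un III-2×III-1: zz
⇒ Z over [I-1,I-2,II-1,II-2,III-1,III-2,IV-1,IV-2]: 42 consistent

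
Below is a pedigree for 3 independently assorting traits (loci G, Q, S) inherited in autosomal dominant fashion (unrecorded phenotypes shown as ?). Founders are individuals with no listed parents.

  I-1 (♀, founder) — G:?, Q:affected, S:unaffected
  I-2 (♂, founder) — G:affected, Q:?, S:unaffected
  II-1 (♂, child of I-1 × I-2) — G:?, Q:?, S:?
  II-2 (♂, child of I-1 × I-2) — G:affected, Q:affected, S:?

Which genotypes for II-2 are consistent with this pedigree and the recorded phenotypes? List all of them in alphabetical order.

II-2 ∈ {GG QQ ss, GG Qq ss, Gg QQ ss, Gg Qq ss}

G/I-1 ? ·: gg|Gg|GG
G/I-2 aff ·: Gg|GG
G/II-1 ? I-1×I-2: gg|Gg|GG
G/II-2 aff I-1×I-2: Gg|GG
⇒ G over [I-1,I-2,II-1,II-2]: 18 consistent
Q/I-1 aff ·: Qq|QQ
Q/I-2 ? ·: qq|Qq|QQ
Q/II-1 ? I-1×I-2: qq|Qq|QQ
Q/II-2 aff I-1×I-2: Qq|QQ
⇒ Q over [I-1,I-2,II-1,II-2]: 18 consistent
S/I-1 un ·: ss
S/I-2 un ·: ss
S/II-1 ? I-1×I-2: ss
S/II-2 ? I-1×I-2: ss
⇒ S over [I-1,I-2,II-1,II-2]: 1 consistent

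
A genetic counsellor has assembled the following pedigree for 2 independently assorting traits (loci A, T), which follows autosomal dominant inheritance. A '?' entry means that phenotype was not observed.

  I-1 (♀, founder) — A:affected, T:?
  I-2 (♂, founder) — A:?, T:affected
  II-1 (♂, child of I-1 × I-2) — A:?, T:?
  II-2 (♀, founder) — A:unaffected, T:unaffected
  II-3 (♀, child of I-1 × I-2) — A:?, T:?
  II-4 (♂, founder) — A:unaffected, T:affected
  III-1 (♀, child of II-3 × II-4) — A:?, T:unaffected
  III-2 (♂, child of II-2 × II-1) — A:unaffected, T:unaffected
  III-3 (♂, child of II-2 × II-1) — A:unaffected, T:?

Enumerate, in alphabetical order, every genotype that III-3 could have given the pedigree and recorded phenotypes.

A/I-1 aff ·: Aa|AA
A/I-2 ? ·: aa|Aa|AA
A/II-1 ? I-1×I-2: aa|Aa
A/II-2 un ·: aa
A/II-3 ? I-1×I-2: aa|Aa|AA
A/II-4 un ·: aa
A/III-1 ? II-3×II-4: aa|Aa
A/III-2 un II-2×II-1: aa
A/III-3 un II-2×II-1: aa
⇒ A over [I-1,I-2,II-1,II-2,II-3,II-4,III-1,III-2,III-3]: 22 consistent
T/I-1 ? ·: tt|Tt|TT
T/I-2 aff ·: Tt|TT
T/II-1 ? I-1×I-2: tt|Tt
T/II-2 un ·: tt
T/II-3 ? I-1×I-2: tt|Tt
T/II-4 aff ·: Tt
T/III-1 un II-3×II-4: tt
T/III-2 un II-2×II-1: tt
T/III-3 ? II-2×II-1: tt|Tt
⇒ T over [I-1,I-2,II-1,II-2,II-3,II-4,III-1,III-2,III-3]: 18 consistent

III-3 ∈ {aa Tt, aa tt}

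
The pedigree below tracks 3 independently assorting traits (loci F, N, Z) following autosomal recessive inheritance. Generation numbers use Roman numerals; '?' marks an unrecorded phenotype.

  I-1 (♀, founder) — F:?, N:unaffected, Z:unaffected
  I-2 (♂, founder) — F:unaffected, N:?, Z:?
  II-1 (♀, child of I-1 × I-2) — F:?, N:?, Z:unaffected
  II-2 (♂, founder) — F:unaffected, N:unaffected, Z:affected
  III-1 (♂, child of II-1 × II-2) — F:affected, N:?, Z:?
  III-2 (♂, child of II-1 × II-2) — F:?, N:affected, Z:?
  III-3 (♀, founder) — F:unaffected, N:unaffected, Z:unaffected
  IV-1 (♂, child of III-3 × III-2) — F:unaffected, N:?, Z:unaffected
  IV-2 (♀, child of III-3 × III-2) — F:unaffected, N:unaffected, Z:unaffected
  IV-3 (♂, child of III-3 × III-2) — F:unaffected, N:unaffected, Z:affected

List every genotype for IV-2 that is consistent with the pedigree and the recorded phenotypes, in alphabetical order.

IV-2 ∈ {FF Nn ZZ, FF Nn Zz, Ff Nn ZZ, Ff Nn Zz}

F/I-1 ? ·: FF|Ff|ff
F/I-2 un ·: FF|Ff
F/II-1 ? I-1×I-2: Ff|ff
F/II-2 un ·: Ff
F/III-1 aff II-1×II-2: ff
F/III-2 ? II-1×II-2: FF|Ff|ff
F/III-3 un ·: FF|Ff
F/IV-1 un III-3×III-2: FF|Ff
F/IV-2 un III-3×III-2: FF|Ff
F/IV-3 un III-3×III-2: FF|Ff
⇒ F over [I-1,I-2,II-1,II-2,III-1,III-2,III-3,IV-1,IV-2,IV-3]: 171 consistent
N/I-1 un ·: NN|Nn
N/I-2 ? ·: NN|Nn|nn
N/II-1 ? I-1×I-2: Nn|nn
N/II-2 un ·: Nn
N/III-1 ? II-1×II-2: NN|Nn|nn
N/III-2 aff II-1×II-2: nn
N/III-3 un ·: NN|Nn
N/IV-1 ? III-3×III-2: Nn|nn
N/IV-2 un III-3×III-2: Nn
N/IV-3 un III-3×III-2: Nn
⇒ N over [I-1,I-2,II-1,II-2,III-1,III-2,III-3,IV-1,IV-2,IV-3]: 57 consistent
Z/I-1 un ·: ZZ|Zz
Z/I-2 ? ·: ZZ|Zz|zz
Z/II-1 un I-1×I-2: ZZ|Zz
Z/II-2 aff ·: zz
Z/III-1 ? II-1×II-2: Zz|zz
Z/III-2 ? II-1×II-2: Zz|zz
Z/III-3 un ·: Zz
Z/IV-1 un III-3×III-2: ZZ|Zz
Z/IV-2 un III-3×III-2: ZZ|Zz
Z/IV-3 aff III-3×III-2: zz
⇒ Z over [I-1,I-2,II-1,II-2,III-1,III-2,III-3,IV-1,IV-2,IV-3]: 66 consistent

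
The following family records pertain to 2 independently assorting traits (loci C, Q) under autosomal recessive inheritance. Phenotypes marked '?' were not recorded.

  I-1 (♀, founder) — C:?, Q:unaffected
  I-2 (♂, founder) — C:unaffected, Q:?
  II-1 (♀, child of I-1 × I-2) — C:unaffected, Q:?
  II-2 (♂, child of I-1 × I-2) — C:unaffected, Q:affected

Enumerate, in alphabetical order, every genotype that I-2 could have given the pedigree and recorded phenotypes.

I-2 ∈ {CC Qq, CC qq, Cc Qq, Cc qq}

C/I-1 ? ·: CC|Cc|cc
C/I-2 un ·: CC|Cc
C/II-1 un I-1×I-2: CC|Cc
C/II-2 un I-1×I-2: CC|Cc
⇒ C over [I-1,I-2,II-1,II-2]: 15 consistent
Q/I-1 un ·: Qq
Q/I-2 ? ·: Qq|qq
Q/II-1 ? I-1×I-2: QQ|Qq|qq
Q/II-2 aff I-1×I-2: qq
⇒ Q over [I-1,I-2,II-1,II-2]: 5 consistent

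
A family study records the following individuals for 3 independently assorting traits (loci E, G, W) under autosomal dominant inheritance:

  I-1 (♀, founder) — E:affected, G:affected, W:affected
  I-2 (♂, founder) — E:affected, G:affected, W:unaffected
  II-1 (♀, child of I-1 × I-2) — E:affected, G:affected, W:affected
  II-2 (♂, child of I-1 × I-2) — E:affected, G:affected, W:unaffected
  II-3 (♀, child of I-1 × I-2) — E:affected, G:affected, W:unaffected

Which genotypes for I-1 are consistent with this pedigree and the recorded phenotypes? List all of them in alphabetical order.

E/I-1 aff ·: Ee|EE
E/I-2 aff ·: Ee|EE
E/II-1 aff I-1×I-2: Ee|EE
E/II-2 aff I-1×I-2: Ee|EE
E/II-3 aff I-1×I-2: Ee|EE
⇒ E over [I-1,I-2,II-1,II-2,II-3]: 25 consistent
G/I-1 aff ·: Gg|GG
G/I-2 aff ·: Gg|GG
G/II-1 aff I-1×I-2: Gg|GG
G/II-2 aff I-1×I-2: Gg|GG
G/II-3 aff I-1×I-2: Gg|GG
⇒ G over [I-1,I-2,II-1,II-2,II-3]: 25 consistent
W/I-1 aff ·: Ww
W/I-2 un ·: ww
W/II-1 aff I-1×I-2: Ww
W/II-2 un I-1×I-2: ww
W/II-3 un I-1×I-2: ww
⇒ W over [I-1,I-2,II-1,II-2,II-3]: 1 consistent

I-1 ∈ {EE GG Ww, EE Gg Ww, Ee GG Ww, Ee Gg Ww}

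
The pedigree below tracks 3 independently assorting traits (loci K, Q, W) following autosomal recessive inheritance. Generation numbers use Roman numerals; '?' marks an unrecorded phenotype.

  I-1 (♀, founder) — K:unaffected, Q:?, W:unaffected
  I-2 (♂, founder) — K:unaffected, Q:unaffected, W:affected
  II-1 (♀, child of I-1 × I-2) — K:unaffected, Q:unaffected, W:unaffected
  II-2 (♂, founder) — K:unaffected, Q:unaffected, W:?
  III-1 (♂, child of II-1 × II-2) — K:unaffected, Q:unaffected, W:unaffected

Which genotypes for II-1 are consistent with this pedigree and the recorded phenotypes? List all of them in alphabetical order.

II-1 ∈ {KK QQ Ww, KK Qq Ww, Kk QQ Ww, Kk Qq Ww}

K/I-1 un ·: KK|Kk
K/I-2 un ·: KK|Kk
K/II-1 un I-1×I-2: KK|Kk
K/II-2 un ·: KK|Kk
K/III-1 un II-1×II-2: KK|Kk
⇒ K over [I-1,I-2,II-1,II-2,III-1]: 24 consistent
Q/I-1 ? ·: QQ|Qq|qq
Q/I-2 un ·: QQ|Qq
Q/II-1 un I-1×I-2: QQ|Qq
Q/II-2 un ·: QQ|Qq
Q/III-1 un II-1×II-2: QQ|Qq
⇒ Q over [I-1,I-2,II-1,II-2,III-1]: 32 consistent
W/I-1 un ·: WW|Ww
W/I-2 aff ·: ww
W/II-1 un I-1×I-2: Ww
W/II-2 ? ·: WW|Ww|ww
W/III-1 un II-1×II-2: WW|Ww
⇒ W over [I-1,I-2,II-1,II-2,III-1]: 10 consistent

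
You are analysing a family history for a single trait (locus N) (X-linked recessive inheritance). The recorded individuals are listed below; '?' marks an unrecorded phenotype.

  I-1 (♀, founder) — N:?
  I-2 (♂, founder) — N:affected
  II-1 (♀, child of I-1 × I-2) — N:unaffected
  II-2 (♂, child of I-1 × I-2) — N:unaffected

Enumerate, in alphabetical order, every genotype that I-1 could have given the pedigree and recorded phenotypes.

N/I-1 ? ·: X^NX^N|X^NX^n
N/I-2 aff ·: X^nY
N/II-1 un I-1×I-2: X^NX^n
N/II-2 un I-1×I-2: X^NY
⇒ N over [I-1,I-2,II-1,II-2]: 2 consistent

I-1 ∈ {X^NX^N, X^NX^n}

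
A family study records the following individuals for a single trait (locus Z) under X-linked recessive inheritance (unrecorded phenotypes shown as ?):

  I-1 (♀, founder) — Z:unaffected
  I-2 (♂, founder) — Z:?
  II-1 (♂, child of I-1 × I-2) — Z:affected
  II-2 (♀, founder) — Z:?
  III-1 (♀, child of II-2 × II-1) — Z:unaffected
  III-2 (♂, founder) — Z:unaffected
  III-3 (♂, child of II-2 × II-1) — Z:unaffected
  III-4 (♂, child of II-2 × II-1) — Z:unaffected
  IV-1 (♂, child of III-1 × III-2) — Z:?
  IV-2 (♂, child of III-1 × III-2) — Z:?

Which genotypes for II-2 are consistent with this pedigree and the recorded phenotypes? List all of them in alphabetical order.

Z/I-1 un ·: X^ZX^z
Z/I-2 ? ·: X^ZY|X^zY
Z/II-1 aff I-1×I-2: X^zY
Z/II-2 ? ·: X^ZX^Z|X^ZX^z
Z/III-1 un II-2×II-1: X^ZX^z
Z/III-2 un ·: X^ZY
Z/III-3 un II-2×II-1: X^ZY
Z/III-4 un II-2×II-1: X^ZY
Z/IV-1 ? III-1×III-2: X^ZY|X^zY
Z/IV-2 ? III-1×III-2: X^ZY|X^zY
⇒ Z over [I-1,I-2,II-1,II-2,III-1,III-2,III-3,III-4,IV-1,IV-2]: 16 consistent

II-2 ∈ {X^ZX^Z, X^ZX^z}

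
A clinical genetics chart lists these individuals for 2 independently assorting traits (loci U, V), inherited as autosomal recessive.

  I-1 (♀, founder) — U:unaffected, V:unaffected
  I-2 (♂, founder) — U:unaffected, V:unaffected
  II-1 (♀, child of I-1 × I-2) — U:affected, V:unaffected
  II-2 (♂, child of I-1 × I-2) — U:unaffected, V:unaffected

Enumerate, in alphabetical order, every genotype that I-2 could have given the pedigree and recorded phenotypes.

I-2 ∈ {Uu VV, Uu Vv}

U/I-1 un ·: Uu
U/I-2 un ·: Uu
U/II-1 aff I-1×I-2: uu
U/II-2 un I-1×I-2: UU|Uu
⇒ U over [I-1,I-2,II-1,II-2]: 2 consistent
V/I-1 un ·: VV|Vv
V/I-2 un ·: VV|Vv
V/II-1 un I-1×I-2: VV|Vv
V/II-2 un I-1×I-2: VV|Vv
⇒ V over [I-1,I-2,II-1,II-2]: 13 consistent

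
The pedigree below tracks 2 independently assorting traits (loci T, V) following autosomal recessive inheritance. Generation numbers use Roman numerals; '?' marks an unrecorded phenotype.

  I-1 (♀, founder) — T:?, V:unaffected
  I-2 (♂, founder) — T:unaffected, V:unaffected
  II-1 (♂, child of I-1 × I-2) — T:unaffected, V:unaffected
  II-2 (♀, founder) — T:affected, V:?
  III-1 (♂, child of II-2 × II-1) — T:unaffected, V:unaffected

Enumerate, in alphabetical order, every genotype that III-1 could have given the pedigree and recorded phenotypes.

III-1 ∈ {Tt VV, Tt Vv}

T/I-1 ? ·: TT|Tt|tt
T/I-2 un ·: TT|Tt
T/II-1 un I-1×I-2: TT|Tt
T/II-2 aff ·: tt
T/III-1 un II-2×II-1: Tt
⇒ T over [I-1,I-2,II-1,II-2,III-1]: 9 consistent
V/I-1 un ·: VV|Vv
V/I-2 un ·: VV|Vv
V/II-1 un I-1×I-2: VV|Vv
V/II-2 ? ·: VV|Vv|vv
V/III-1 un II-2×II-1: VV|Vv
⇒ V over [I-1,I-2,II-1,II-2,III-1]: 31 consistent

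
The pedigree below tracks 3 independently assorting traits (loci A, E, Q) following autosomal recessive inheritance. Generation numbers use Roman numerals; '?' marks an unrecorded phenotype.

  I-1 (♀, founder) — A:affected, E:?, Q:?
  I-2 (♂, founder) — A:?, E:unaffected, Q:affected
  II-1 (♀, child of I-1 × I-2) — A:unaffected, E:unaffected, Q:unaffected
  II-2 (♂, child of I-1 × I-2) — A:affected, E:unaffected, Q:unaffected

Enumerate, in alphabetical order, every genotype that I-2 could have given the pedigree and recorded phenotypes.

I-2 ∈ {Aa EE qq, Aa Ee qq}

A/I-1 aff ·: aa
A/I-2 ? ·: Aa
A/II-1 un I-1×I-2: Aa
A/II-2 aff I-1×I-2: aa
⇒ A over [I-1,I-2,II-1,II-2]: 1 consistent
E/I-1 ? ·: EE|Ee|ee
E/I-2 un ·: EE|Ee
E/II-1 un I-1×I-2: EE|Ee
E/II-2 un I-1×I-2: EE|Ee
⇒ E over [I-1,I-2,II-1,II-2]: 15 consistent
Q/I-1 ? ·: QQ|Qq
Q/I-2 aff ·: qq
Q/II-1 un I-1×I-2: Qq
Q/II-2 un I-1×I-2: Qq
⇒ Q over [I-1,I-2,II-1,II-2]: 2 consistent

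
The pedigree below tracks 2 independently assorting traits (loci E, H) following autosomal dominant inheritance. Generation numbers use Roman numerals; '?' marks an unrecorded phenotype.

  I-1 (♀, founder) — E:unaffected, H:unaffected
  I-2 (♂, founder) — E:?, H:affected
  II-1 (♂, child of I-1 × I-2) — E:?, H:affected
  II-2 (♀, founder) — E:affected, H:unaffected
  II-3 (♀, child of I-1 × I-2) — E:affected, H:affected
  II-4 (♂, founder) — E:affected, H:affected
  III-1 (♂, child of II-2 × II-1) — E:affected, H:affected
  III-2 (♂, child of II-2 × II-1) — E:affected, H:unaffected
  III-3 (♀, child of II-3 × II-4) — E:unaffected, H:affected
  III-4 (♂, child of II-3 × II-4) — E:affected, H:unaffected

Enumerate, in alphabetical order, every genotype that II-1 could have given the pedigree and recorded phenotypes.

E/I-1 un ·: ee
E/I-2 ? ·: Ee|EE
E/II-1 ? I-1×I-2: ee|Ee
E/II-2 aff ·: Ee|EE
E/II-3 aff I-1×I-2: Ee
E/II-4 aff ·: Ee
E/III-1 aff II-2×II-1: Ee|EE
E/III-2 aff II-2×II-1: Ee|EE
E/III-3 un II-3×II-4: ee
E/III-4 aff II-3×II-4: Ee|EE
⇒ E over [I-1,I-2,II-1,II-2,II-3,II-4,III-1,III-2,III-3,III-4]: 36 consistent
H/I-1 un ·: hh
H/I-2 aff ·: Hh|HH
H/II-1 aff I-1×I-2: Hh
H/II-2 un ·: hh
H/II-3 aff I-1×I-2: Hh
H/II-4 aff ·: Hh
H/III-1 aff II-2×II-1: Hh
H/III-2 un II-2×II-1: hh
H/III-3 aff II-3×II-4: Hh|HH
H/III-4 un II-3×II-4: hh
⇒ H over [I-1,I-2,II-1,II-2,II-3,II-4,III-1,III-2,III-3,III-4]: 4 consistent

II-1 ∈ {Ee Hh, ee Hh}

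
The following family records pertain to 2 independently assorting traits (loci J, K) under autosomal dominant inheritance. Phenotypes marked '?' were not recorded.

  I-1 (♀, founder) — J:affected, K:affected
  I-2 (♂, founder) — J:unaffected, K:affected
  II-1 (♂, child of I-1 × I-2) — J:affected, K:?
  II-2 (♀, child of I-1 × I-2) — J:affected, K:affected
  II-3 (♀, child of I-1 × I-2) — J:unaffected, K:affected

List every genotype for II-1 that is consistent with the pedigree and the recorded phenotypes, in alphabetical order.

J/I-1 aff ·: Jj
J/I-2 un ·: jj
J/II-1 aff I-1×I-2: Jj
J/II-2 aff I-1×I-2: Jj
J/II-3 un I-1×I-2: jj
⇒ J over [I-1,I-2,II-1,II-2,II-3]: 1 consistent
K/I-1 aff ·: Kk|KK
K/I-2 aff ·: Kk|KK
K/II-1 ? I-1×I-2: kk|Kk|KK
K/II-2 aff I-1×I-2: Kk|KK
K/II-3 aff I-1×I-2: Kk|KK
⇒ K over [I-1,I-2,II-1,II-2,II-3]: 29 consistent

II-1 ∈ {Jj KK, Jj Kk, Jj kk}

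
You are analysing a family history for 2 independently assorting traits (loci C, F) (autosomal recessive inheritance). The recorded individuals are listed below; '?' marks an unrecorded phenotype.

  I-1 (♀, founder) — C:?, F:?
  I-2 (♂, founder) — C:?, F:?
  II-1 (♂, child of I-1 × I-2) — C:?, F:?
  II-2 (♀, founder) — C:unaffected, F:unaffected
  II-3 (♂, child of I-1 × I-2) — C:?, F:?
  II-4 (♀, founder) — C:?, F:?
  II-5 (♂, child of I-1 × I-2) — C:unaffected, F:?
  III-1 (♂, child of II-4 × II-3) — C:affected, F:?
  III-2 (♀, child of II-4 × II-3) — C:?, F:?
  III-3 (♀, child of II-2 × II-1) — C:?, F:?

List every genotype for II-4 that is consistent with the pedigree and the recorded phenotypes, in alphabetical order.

C/I-1 ? ·: CC|Cc|cc
C/I-2 ? ·: CC|Cc|cc
C/II-1 ? I-1×I-2: CC|Cc|cc
C/II-2 un ·: CC|Cc
C/II-3 ? I-1×I-2: Cc|cc
C/II-4 ? ·: Cc|cc
C/II-5 un I-1×I-2: CC|Cc
C/III-1 aff II-4×II-3: cc
C/III-2 ? II-4×II-3: CC|Cc|cc
C/III-3 ? II-2×II-1: CC|Cc|cc
⇒ C over [I-1,I-2,II-1,II-2,II-3,II-4,II-5,III-1,III-2,III-3]: 514 consistent
F/I-1 ? ·: FF|Ff|ff
F/I-2 ? ·: FF|Ff|ff
F/II-1 ? I-1×I-2: FF|Ff|ff
F/II-2 un ·: FF|Ff
F/II-3 ? I-1×I-2: FF|Ff|ff
F/II-4 ? ·: FF|Ff|ff
F/II-5 ? I-1×I-2: FF|Ff|ff
F/III-1 ? II-4×II-3: FF|Ff|ff
F/III-2 ? II-4×II-3: FF|Ff|ff
F/III-3 ? II-2×II-1: FF|Ff|ff
⇒ F over [I-1,I-2,II-1,II-2,II-3,II-4,II-5,III-1,III-2,III-3]: 2635 consistent

II-4 ∈ {Cc FF, Cc Ff, Cc ff, cc FF, cc Ff, cc ff}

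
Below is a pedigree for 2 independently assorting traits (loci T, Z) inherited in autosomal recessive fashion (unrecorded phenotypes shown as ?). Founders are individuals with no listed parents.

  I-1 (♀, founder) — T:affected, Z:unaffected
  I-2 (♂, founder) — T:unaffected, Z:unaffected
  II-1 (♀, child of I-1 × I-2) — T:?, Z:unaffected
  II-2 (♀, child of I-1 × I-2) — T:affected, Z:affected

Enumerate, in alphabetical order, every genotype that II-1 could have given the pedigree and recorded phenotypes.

II-1 ∈ {Tt ZZ, Tt Zz, tt ZZ, tt Zz}

T/I-1 aff ·: tt
T/I-2 un ·: Tt
T/II-1 ? I-1×I-2: Tt|tt
T/II-2 aff I-1×I-2: tt
⇒ T over [I-1,I-2,II-1,II-2]: 2 consistent
Z/I-1 un ·: Zz
Z/I-2 un ·: Zz
Z/II-1 un I-1×I-2: ZZ|Zz
Z/II-2 aff I-1×I-2: zz
⇒ Z over [I-1,I-2,II-1,II-2]: 2 consistent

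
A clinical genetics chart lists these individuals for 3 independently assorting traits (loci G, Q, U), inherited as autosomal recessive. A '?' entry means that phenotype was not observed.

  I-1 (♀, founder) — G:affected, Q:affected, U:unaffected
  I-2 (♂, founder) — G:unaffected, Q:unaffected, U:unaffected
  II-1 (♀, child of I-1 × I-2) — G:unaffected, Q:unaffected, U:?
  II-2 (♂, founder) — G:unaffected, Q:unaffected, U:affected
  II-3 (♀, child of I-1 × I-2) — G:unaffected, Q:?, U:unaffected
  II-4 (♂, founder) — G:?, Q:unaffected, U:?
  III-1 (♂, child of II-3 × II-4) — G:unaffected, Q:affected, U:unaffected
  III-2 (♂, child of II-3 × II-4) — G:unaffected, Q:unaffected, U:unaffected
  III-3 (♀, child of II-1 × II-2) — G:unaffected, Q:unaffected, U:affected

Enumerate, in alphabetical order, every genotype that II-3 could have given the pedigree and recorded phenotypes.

G/I-1 aff ·: gg
G/I-2 un ·: GG|Gg
G/II-1 un I-1×I-2: Gg
G/II-2 un ·: GG|Gg
G/II-3 un I-1×I-2: Gg
G/II-4 ? ·: GG|Gg|gg
G/III-1 un II-3×II-4: GG|Gg
G/III-2 un II-3×II-4: GG|Gg
G/III-3 un II-1×II-2: GG|Gg
⇒ G over [I-1,I-2,II-1,II-2,II-3,II-4,III-1,III-2,III-3]: 72 consistent
Q/I-1 aff ·: qq
Q/I-2 un ·: QQ|Qq
Q/II-1 un I-1×I-2: Qq
Q/II-2 un ·: QQ|Qq
Q/II-3 ? I-1×I-2: Qq|qq
Q/II-4 un ·: Qq
Q/III-1 aff II-3×II-4: qq
Q/III-2 un II-3×II-4: QQ|Qq
Q/III-3 un II-1×II-2: QQ|Qq
⇒ Q over [I-1,I-2,II-1,II-2,II-3,II-4,III-1,III-2,III-3]: 20 consistent
U/I-1 un ·: UU|Uu
U/I-2 un ·: UU|Uu
U/II-1 ? I-1×I-2: Uu|uu
U/II-2 aff ·: uu
U/II-3 un I-1×I-2: UU|Uu
U/II-4 ? ·: UU|Uu|uu
U/III-1 un II-3×II-4: UU|Uu
U/III-2 un II-3×II-4: UU|Uu
U/III-3 aff II-1×II-2: uu
⇒ U over [I-1,I-2,II-1,II-2,II-3,II-4,III-1,III-2,III-3]: 60 consistent

II-3 ∈ {Gg Qq UU, Gg Qq Uu, Gg qq UU, Gg qq Uu}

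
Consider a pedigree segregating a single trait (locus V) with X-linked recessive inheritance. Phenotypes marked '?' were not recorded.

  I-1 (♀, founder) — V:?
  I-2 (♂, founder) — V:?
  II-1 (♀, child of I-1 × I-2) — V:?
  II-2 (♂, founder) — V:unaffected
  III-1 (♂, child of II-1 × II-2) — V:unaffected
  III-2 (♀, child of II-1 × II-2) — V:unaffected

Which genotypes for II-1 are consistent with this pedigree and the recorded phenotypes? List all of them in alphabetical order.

V/I-1 ? ·: X^VX^V|X^VX^v|X^vX^v
V/I-2 ? ·: X^VY|X^vY
V/II-1 ? I-1×I-2: X^VX^V|X^VX^v
V/II-2 un ·: X^VY
V/III-1 un II-1×II-2: X^VY
V/III-2 un II-1×II-2: X^VX^V|X^VX^v
⇒ V over [I-1,I-2,II-1,II-2,III-1,III-2]: 10 consistent

II-1 ∈ {X^VX^V, X^VX^v}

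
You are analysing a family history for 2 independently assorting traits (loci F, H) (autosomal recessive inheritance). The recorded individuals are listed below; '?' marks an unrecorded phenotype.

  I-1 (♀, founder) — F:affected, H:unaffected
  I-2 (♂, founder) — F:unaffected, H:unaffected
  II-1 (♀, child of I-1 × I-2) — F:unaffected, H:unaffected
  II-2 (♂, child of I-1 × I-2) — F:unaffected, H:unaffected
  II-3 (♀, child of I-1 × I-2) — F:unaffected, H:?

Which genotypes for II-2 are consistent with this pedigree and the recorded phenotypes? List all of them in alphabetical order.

F/I-1 aff ·: ff
F/I-2 un ·: FF|Ff
F/II-1 un I-1×I-2: Ff
F/II-2 un I-1×I-2: Ff
F/II-3 un I-1×I-2: Ff
⇒ F over [I-1,I-2,II-1,II-2,II-3]: 2 consistent
H/I-1 un ·: HH|Hh
H/I-2 un ·: HH|Hh
H/II-1 un I-1×I-2: HH|Hh
H/II-2 un I-1×I-2: HH|Hh
H/II-3 ? I-1×I-2: HH|Hh|hh
⇒ H over [I-1,I-2,II-1,II-2,II-3]: 29 consistent

II-2 ∈ {Ff HH, Ff Hh}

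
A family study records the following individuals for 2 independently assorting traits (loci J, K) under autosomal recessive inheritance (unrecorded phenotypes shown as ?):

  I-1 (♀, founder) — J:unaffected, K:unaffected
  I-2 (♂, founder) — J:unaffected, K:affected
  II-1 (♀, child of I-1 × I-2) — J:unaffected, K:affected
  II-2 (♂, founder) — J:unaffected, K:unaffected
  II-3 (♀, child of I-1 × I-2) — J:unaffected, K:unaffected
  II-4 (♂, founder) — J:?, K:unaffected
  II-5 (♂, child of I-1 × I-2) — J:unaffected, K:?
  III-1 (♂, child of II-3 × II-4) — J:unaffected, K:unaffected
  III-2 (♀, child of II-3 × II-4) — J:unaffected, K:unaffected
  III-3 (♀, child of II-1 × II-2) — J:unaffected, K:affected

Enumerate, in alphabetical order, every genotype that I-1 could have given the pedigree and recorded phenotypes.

J/I-1 un ·: JJ|Jj
J/I-2 un ·: JJ|Jj
J/II-1 un I-1×I-2: JJ|Jj
J/II-2 un ·: JJ|Jj
J/II-3 un I-1×I-2: JJ|Jj
J/II-4 ? ·: JJ|Jj|jj
J/II-5 un I-1×I-2: JJ|Jj
J/III-1 un II-3×II-4: JJ|Jj
J/III-2 un II-3×II-4: JJ|Jj
J/III-3 un II-1×II-2: JJ|Jj
⇒ J over [I-1,I-2,II-1,II-2,II-3,II-4,II-5,III-1,III-2,III-3]: 648 consistent
K/I-1 un ·: Kk
K/I-2 aff ·: kk
K/II-1 aff I-1×I-2: kk
K/II-2 un ·: Kk
K/II-3 un I-1×I-2: Kk
K/II-4 un ·: KK|Kk
K/II-5 ? I-1×I-2: Kk|kk
K/III-1 un II-3×II-4: KK|Kk
K/III-2 un II-3×II-4: KK|Kk
K/III-3 aff II-1×II-2: kk
⇒ K over [I-1,I-2,II-1,II-2,II-3,II-4,II-5,III-1,III-2,III-3]: 16 consistent

I-1 ∈ {JJ Kk, Jj Kk}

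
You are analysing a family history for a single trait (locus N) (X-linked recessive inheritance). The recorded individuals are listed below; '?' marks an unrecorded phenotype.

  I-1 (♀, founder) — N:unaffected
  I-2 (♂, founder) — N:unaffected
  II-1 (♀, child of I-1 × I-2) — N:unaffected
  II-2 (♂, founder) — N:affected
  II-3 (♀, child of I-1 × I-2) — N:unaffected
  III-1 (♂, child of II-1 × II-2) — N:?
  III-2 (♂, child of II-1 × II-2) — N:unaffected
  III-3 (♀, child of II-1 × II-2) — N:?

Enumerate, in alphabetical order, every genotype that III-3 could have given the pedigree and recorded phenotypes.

III-3 ∈ {X^NX^n, X^nX^n}

N/I-1 un ·: X^NX^N|X^NX^n
N/I-2 un ·: X^NY
N/II-1 un I-1×I-2: X^NX^N|X^NX^n
N/II-2 aff ·: X^nY
N/II-3 un I-1×I-2: X^NX^N|X^NX^n
N/III-1 ? II-1×II-2: X^NY|X^nY
N/III-2 un II-1×II-2: X^NY
N/III-3 ? II-1×II-2: X^NX^n|X^nX^n
⇒ N over [I-1,I-2,II-1,II-2,II-3,III-1,III-2,III-3]: 11 consistent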